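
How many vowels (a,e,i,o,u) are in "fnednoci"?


Input: fnednoci
Checking each character:
  'f' at position 0: consonant
  'n' at position 1: consonant
  'e' at position 2: vowel (running total: 1)
  'd' at position 3: consonant
  'n' at position 4: consonant
  'o' at position 5: vowel (running total: 2)
  'c' at position 6: consonant
  'i' at position 7: vowel (running total: 3)
Total vowels: 3

3


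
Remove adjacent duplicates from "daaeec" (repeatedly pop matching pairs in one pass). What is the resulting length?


Input: daaeec
Stack-based adjacent duplicate removal:
  Read 'd': push. Stack: d
  Read 'a': push. Stack: da
  Read 'a': matches stack top 'a' => pop. Stack: d
  Read 'e': push. Stack: de
  Read 'e': matches stack top 'e' => pop. Stack: d
  Read 'c': push. Stack: dc
Final stack: "dc" (length 2)

2


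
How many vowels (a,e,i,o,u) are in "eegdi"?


Input: eegdi
Checking each character:
  'e' at position 0: vowel (running total: 1)
  'e' at position 1: vowel (running total: 2)
  'g' at position 2: consonant
  'd' at position 3: consonant
  'i' at position 4: vowel (running total: 3)
Total vowels: 3

3


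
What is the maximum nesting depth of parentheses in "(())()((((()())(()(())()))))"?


Input: "(())()((((()())(()(())()))))"
Tracking depth:
  Position 0 '(': depth becomes 1
  Position 1 '(': depth becomes 2
  Position 2 ')': depth becomes 1
  Position 3 ')': depth becomes 0
  Position 4 '(': depth becomes 1
  Position 5 ')': depth becomes 0
  Position 6 '(': depth becomes 1
  Position 7 '(': depth becomes 2
  Position 8 '(': depth becomes 3
  Position 9 '(': depth becomes 4
  Position 10 '(': depth becomes 5
  Position 11 ')': depth becomes 4
  Position 12 '(': depth becomes 5
  Position 13 ')': depth becomes 4
  Position 14 ')': depth becomes 3
  Position 15 '(': depth becomes 4
  Position 16 '(': depth becomes 5
  Position 17 ')': depth becomes 4
  Position 18 '(': depth becomes 5
  Position 19 '(': depth becomes 6
  Position 20 ')': depth becomes 5
  Position 21 ')': depth becomes 4
  Position 22 '(': depth becomes 5
  Position 23 ')': depth becomes 4
  Position 24 ')': depth becomes 3
  Position 25 ')': depth becomes 2
  Position 26 ')': depth becomes 1
  Position 27 ')': depth becomes 0
Maximum depth reached: 6

6


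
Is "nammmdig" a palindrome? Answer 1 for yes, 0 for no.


Input: nammmdig
Reversed: gidmmman
  Compare pos 0 ('n') with pos 7 ('g'): MISMATCH
  Compare pos 1 ('a') with pos 6 ('i'): MISMATCH
  Compare pos 2 ('m') with pos 5 ('d'): MISMATCH
  Compare pos 3 ('m') with pos 4 ('m'): match
Result: not a palindrome

0


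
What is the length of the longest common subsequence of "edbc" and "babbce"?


LCS of "edbc" and "babbce"
DP table:
           b    a    b    b    c    e
      0    0    0    0    0    0    0
  e   0    0    0    0    0    0    1
  d   0    0    0    0    0    0    1
  b   0    1    1    1    1    1    1
  c   0    1    1    1    1    2    2
LCS length = dp[4][6] = 2

2


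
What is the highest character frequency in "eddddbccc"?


Input: eddddbccc
Character counts:
  'b': 1
  'c': 3
  'd': 4
  'e': 1
Maximum frequency: 4

4


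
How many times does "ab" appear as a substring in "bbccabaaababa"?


Searching for "ab" in "bbccabaaababa"
Scanning each position:
  Position 0: "bb" => no
  Position 1: "bc" => no
  Position 2: "cc" => no
  Position 3: "ca" => no
  Position 4: "ab" => MATCH
  Position 5: "ba" => no
  Position 6: "aa" => no
  Position 7: "aa" => no
  Position 8: "ab" => MATCH
  Position 9: "ba" => no
  Position 10: "ab" => MATCH
  Position 11: "ba" => no
Total occurrences: 3

3


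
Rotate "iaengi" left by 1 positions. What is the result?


Input: "iaengi", rotate left by 1
First 1 characters: "i"
Remaining characters: "aengi"
Concatenate remaining + first: "aengi" + "i" = "aengii"

aengii


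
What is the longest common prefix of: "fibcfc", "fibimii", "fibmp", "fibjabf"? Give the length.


Words: fibcfc, fibimii, fibmp, fibjabf
  Position 0: all 'f' => match
  Position 1: all 'i' => match
  Position 2: all 'b' => match
  Position 3: ('c', 'i', 'm', 'j') => mismatch, stop
LCP = "fib" (length 3)

3


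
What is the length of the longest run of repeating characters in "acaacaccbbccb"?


Input: "acaacaccbbccb"
Scanning for longest run:
  Position 1 ('c'): new char, reset run to 1
  Position 2 ('a'): new char, reset run to 1
  Position 3 ('a'): continues run of 'a', length=2
  Position 4 ('c'): new char, reset run to 1
  Position 5 ('a'): new char, reset run to 1
  Position 6 ('c'): new char, reset run to 1
  Position 7 ('c'): continues run of 'c', length=2
  Position 8 ('b'): new char, reset run to 1
  Position 9 ('b'): continues run of 'b', length=2
  Position 10 ('c'): new char, reset run to 1
  Position 11 ('c'): continues run of 'c', length=2
  Position 12 ('b'): new char, reset run to 1
Longest run: 'a' with length 2

2


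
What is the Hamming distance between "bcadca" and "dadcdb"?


Comparing "bcadca" and "dadcdb" position by position:
  Position 0: 'b' vs 'd' => differ
  Position 1: 'c' vs 'a' => differ
  Position 2: 'a' vs 'd' => differ
  Position 3: 'd' vs 'c' => differ
  Position 4: 'c' vs 'd' => differ
  Position 5: 'a' vs 'b' => differ
Total differences (Hamming distance): 6

6


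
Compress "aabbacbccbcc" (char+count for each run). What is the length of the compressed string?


Input: aabbacbccbcc
Runs:
  'a' x 2 => "a2"
  'b' x 2 => "b2"
  'a' x 1 => "a1"
  'c' x 1 => "c1"
  'b' x 1 => "b1"
  'c' x 2 => "c2"
  'b' x 1 => "b1"
  'c' x 2 => "c2"
Compressed: "a2b2a1c1b1c2b1c2"
Compressed length: 16

16


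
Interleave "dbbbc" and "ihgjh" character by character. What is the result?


Interleaving "dbbbc" and "ihgjh":
  Position 0: 'd' from first, 'i' from second => "di"
  Position 1: 'b' from first, 'h' from second => "bh"
  Position 2: 'b' from first, 'g' from second => "bg"
  Position 3: 'b' from first, 'j' from second => "bj"
  Position 4: 'c' from first, 'h' from second => "ch"
Result: dibhbgbjch

dibhbgbjch


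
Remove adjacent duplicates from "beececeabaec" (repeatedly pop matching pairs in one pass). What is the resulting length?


Input: beececeabaec
Stack-based adjacent duplicate removal:
  Read 'b': push. Stack: b
  Read 'e': push. Stack: be
  Read 'e': matches stack top 'e' => pop. Stack: b
  Read 'c': push. Stack: bc
  Read 'e': push. Stack: bce
  Read 'c': push. Stack: bcec
  Read 'e': push. Stack: bcece
  Read 'a': push. Stack: bcecea
  Read 'b': push. Stack: bceceab
  Read 'a': push. Stack: bceceaba
  Read 'e': push. Stack: bceceabae
  Read 'c': push. Stack: bceceabaec
Final stack: "bceceabaec" (length 10)

10


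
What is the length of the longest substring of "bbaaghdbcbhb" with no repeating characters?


Input: "bbaaghdbcbhb"
Sliding window (track last position of each char):
  Position 0 ('b'): window [0,0] length 1 -- new best
  Position 1 ('b'): repeat (last at 0), move window start to 1
  Position 1 ('b'): window [1,1] length 1
  Position 2 ('a'): window [1,2] length 2 -- new best
  Position 3 ('a'): repeat (last at 2), move window start to 3
  Position 3 ('a'): window [3,3] length 1
  Position 4 ('g'): window [3,4] length 2
  Position 5 ('h'): window [3,5] length 3 -- new best
  Position 6 ('d'): window [3,6] length 4 -- new best
  Position 7 ('b'): window [3,7] length 5 -- new best
  Position 8 ('c'): window [3,8] length 6 -- new best
  Position 9 ('b'): repeat (last at 7), move window start to 8
  Position 9 ('b'): window [8,9] length 2
  Position 10 ('h'): window [8,10] length 3
  Position 11 ('b'): repeat (last at 9), move window start to 10
  Position 11 ('b'): window [10,11] length 2
Longest substring with no repeats: "aghdbc" with length 6

6


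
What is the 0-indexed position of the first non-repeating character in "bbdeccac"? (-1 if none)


Input: bbdeccac
Character frequencies:
  'a': 1
  'b': 2
  'c': 3
  'd': 1
  'e': 1
Scanning left to right for freq == 1:
  Position 0 ('b'): freq=2, skip
  Position 1 ('b'): freq=2, skip
  Position 2 ('d'): unique! => answer = 2

2


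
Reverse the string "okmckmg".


Input: okmckmg
Reading characters right to left:
  Position 6: 'g'
  Position 5: 'm'
  Position 4: 'k'
  Position 3: 'c'
  Position 2: 'm'
  Position 1: 'k'
  Position 0: 'o'
Reversed: gmkcmko

gmkcmko


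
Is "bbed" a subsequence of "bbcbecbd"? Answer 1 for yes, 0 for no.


Check if "bbed" is a subsequence of "bbcbecbd"
Greedy scan:
  Position 0 ('b'): matches sub[0] = 'b'
  Position 1 ('b'): matches sub[1] = 'b'
  Position 2 ('c'): no match needed
  Position 3 ('b'): no match needed
  Position 4 ('e'): matches sub[2] = 'e'
  Position 5 ('c'): no match needed
  Position 6 ('b'): no match needed
  Position 7 ('d'): matches sub[3] = 'd'
All 4 characters matched => is a subsequence

1


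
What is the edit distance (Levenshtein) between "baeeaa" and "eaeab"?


Computing edit distance: "baeeaa" -> "eaeab"
DP table:
           e    a    e    a    b
      0    1    2    3    4    5
  b   1    1    2    3    4    4
  a   2    2    1    2    3    4
  e   3    2    2    1    2    3
  e   4    3    3    2    2    3
  a   5    4    3    3    2    3
  a   6    5    4    4    3    3
Edit distance = dp[6][5] = 3

3


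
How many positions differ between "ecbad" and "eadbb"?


Comparing "ecbad" and "eadbb" position by position:
  Position 0: 'e' vs 'e' => same
  Position 1: 'c' vs 'a' => DIFFER
  Position 2: 'b' vs 'd' => DIFFER
  Position 3: 'a' vs 'b' => DIFFER
  Position 4: 'd' vs 'b' => DIFFER
Positions that differ: 4

4


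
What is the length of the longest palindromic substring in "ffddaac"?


Input: "ffddaac"
Checking substrings for palindromes:
  [0:2] "ff" (len 2) => palindrome
  [2:4] "dd" (len 2) => palindrome
  [4:6] "aa" (len 2) => palindrome
Longest palindromic substring: "ff" with length 2

2


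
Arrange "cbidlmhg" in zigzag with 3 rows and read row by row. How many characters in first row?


Zigzag "cbidlmhg" into 3 rows:
Placing characters:
  'c' => row 0
  'b' => row 1
  'i' => row 2
  'd' => row 1
  'l' => row 0
  'm' => row 1
  'h' => row 2
  'g' => row 1
Rows:
  Row 0: "cl"
  Row 1: "bdmg"
  Row 2: "ih"
First row length: 2

2


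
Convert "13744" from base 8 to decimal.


Input: "13744" in base 8
Positional expansion:
  Digit '1' (value 1) x 8^4 = 4096
  Digit '3' (value 3) x 8^3 = 1536
  Digit '7' (value 7) x 8^2 = 448
  Digit '4' (value 4) x 8^1 = 32
  Digit '4' (value 4) x 8^0 = 4
Sum = 6116

6116


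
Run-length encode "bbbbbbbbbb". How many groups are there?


Input: bbbbbbbbbb
Scanning for consecutive runs:
  Group 1: 'b' x 10 (positions 0-9)
Total groups: 1

1


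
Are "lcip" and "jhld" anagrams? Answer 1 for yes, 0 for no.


Strings: "lcip", "jhld"
Sorted first:  cilp
Sorted second: dhjl
Differ at position 0: 'c' vs 'd' => not anagrams

0


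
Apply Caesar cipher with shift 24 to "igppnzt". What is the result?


Caesar cipher: shift "igppnzt" by 24
  'i' (pos 8) + 24 = pos 6 = 'g'
  'g' (pos 6) + 24 = pos 4 = 'e'
  'p' (pos 15) + 24 = pos 13 = 'n'
  'p' (pos 15) + 24 = pos 13 = 'n'
  'n' (pos 13) + 24 = pos 11 = 'l'
  'z' (pos 25) + 24 = pos 23 = 'x'
  't' (pos 19) + 24 = pos 17 = 'r'
Result: gennlxr

gennlxr


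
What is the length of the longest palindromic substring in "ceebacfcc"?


Input: "ceebacfcc"
Checking substrings for palindromes:
  [5:8] "cfc" (len 3) => palindrome
  [1:3] "ee" (len 2) => palindrome
  [7:9] "cc" (len 2) => palindrome
Longest palindromic substring: "cfc" with length 3

3


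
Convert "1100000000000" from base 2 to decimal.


Input: "1100000000000" in base 2
Positional expansion:
  Digit '1' (value 1) x 2^12 = 4096
  Digit '1' (value 1) x 2^11 = 2048
  Digit '0' (value 0) x 2^10 = 0
  Digit '0' (value 0) x 2^9 = 0
  Digit '0' (value 0) x 2^8 = 0
  Digit '0' (value 0) x 2^7 = 0
  Digit '0' (value 0) x 2^6 = 0
  Digit '0' (value 0) x 2^5 = 0
  Digit '0' (value 0) x 2^4 = 0
  Digit '0' (value 0) x 2^3 = 0
  Digit '0' (value 0) x 2^2 = 0
  Digit '0' (value 0) x 2^1 = 0
  Digit '0' (value 0) x 2^0 = 0
Sum = 6144

6144


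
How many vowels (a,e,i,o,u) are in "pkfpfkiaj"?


Input: pkfpfkiaj
Checking each character:
  'p' at position 0: consonant
  'k' at position 1: consonant
  'f' at position 2: consonant
  'p' at position 3: consonant
  'f' at position 4: consonant
  'k' at position 5: consonant
  'i' at position 6: vowel (running total: 1)
  'a' at position 7: vowel (running total: 2)
  'j' at position 8: consonant
Total vowels: 2

2


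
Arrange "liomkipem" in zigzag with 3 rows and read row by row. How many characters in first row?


Zigzag "liomkipem" into 3 rows:
Placing characters:
  'l' => row 0
  'i' => row 1
  'o' => row 2
  'm' => row 1
  'k' => row 0
  'i' => row 1
  'p' => row 2
  'e' => row 1
  'm' => row 0
Rows:
  Row 0: "lkm"
  Row 1: "imie"
  Row 2: "op"
First row length: 3

3


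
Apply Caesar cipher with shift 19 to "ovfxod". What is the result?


Caesar cipher: shift "ovfxod" by 19
  'o' (pos 14) + 19 = pos 7 = 'h'
  'v' (pos 21) + 19 = pos 14 = 'o'
  'f' (pos 5) + 19 = pos 24 = 'y'
  'x' (pos 23) + 19 = pos 16 = 'q'
  'o' (pos 14) + 19 = pos 7 = 'h'
  'd' (pos 3) + 19 = pos 22 = 'w'
Result: hoyqhw

hoyqhw


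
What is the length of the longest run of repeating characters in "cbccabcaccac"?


Input: "cbccabcaccac"
Scanning for longest run:
  Position 1 ('b'): new char, reset run to 1
  Position 2 ('c'): new char, reset run to 1
  Position 3 ('c'): continues run of 'c', length=2
  Position 4 ('a'): new char, reset run to 1
  Position 5 ('b'): new char, reset run to 1
  Position 6 ('c'): new char, reset run to 1
  Position 7 ('a'): new char, reset run to 1
  Position 8 ('c'): new char, reset run to 1
  Position 9 ('c'): continues run of 'c', length=2
  Position 10 ('a'): new char, reset run to 1
  Position 11 ('c'): new char, reset run to 1
Longest run: 'c' with length 2

2


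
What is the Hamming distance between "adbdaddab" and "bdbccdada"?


Comparing "adbdaddab" and "bdbccdada" position by position:
  Position 0: 'a' vs 'b' => differ
  Position 1: 'd' vs 'd' => same
  Position 2: 'b' vs 'b' => same
  Position 3: 'd' vs 'c' => differ
  Position 4: 'a' vs 'c' => differ
  Position 5: 'd' vs 'd' => same
  Position 6: 'd' vs 'a' => differ
  Position 7: 'a' vs 'd' => differ
  Position 8: 'b' vs 'a' => differ
Total differences (Hamming distance): 6

6


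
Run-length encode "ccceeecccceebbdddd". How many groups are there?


Input: ccceeecccceebbdddd
Scanning for consecutive runs:
  Group 1: 'c' x 3 (positions 0-2)
  Group 2: 'e' x 3 (positions 3-5)
  Group 3: 'c' x 4 (positions 6-9)
  Group 4: 'e' x 2 (positions 10-11)
  Group 5: 'b' x 2 (positions 12-13)
  Group 6: 'd' x 4 (positions 14-17)
Total groups: 6

6


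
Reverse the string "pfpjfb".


Input: pfpjfb
Reading characters right to left:
  Position 5: 'b'
  Position 4: 'f'
  Position 3: 'j'
  Position 2: 'p'
  Position 1: 'f'
  Position 0: 'p'
Reversed: bfjpfp

bfjpfp


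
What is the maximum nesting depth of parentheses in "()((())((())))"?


Input: "()((())((())))"
Tracking depth:
  Position 0 '(': depth becomes 1
  Position 1 ')': depth becomes 0
  Position 2 '(': depth becomes 1
  Position 3 '(': depth becomes 2
  Position 4 '(': depth becomes 3
  Position 5 ')': depth becomes 2
  Position 6 ')': depth becomes 1
  Position 7 '(': depth becomes 2
  Position 8 '(': depth becomes 3
  Position 9 '(': depth becomes 4
  Position 10 ')': depth becomes 3
  Position 11 ')': depth becomes 2
  Position 12 ')': depth becomes 1
  Position 13 ')': depth becomes 0
Maximum depth reached: 4

4


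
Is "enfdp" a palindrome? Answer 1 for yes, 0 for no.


Input: enfdp
Reversed: pdfne
  Compare pos 0 ('e') with pos 4 ('p'): MISMATCH
  Compare pos 1 ('n') with pos 3 ('d'): MISMATCH
Result: not a palindrome

0


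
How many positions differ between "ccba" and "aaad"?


Comparing "ccba" and "aaad" position by position:
  Position 0: 'c' vs 'a' => DIFFER
  Position 1: 'c' vs 'a' => DIFFER
  Position 2: 'b' vs 'a' => DIFFER
  Position 3: 'a' vs 'd' => DIFFER
Positions that differ: 4

4


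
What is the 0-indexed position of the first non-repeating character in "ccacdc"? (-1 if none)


Input: ccacdc
Character frequencies:
  'a': 1
  'c': 4
  'd': 1
Scanning left to right for freq == 1:
  Position 0 ('c'): freq=4, skip
  Position 1 ('c'): freq=4, skip
  Position 2 ('a'): unique! => answer = 2

2


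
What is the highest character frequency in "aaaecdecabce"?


Input: aaaecdecabce
Character counts:
  'a': 4
  'b': 1
  'c': 3
  'd': 1
  'e': 3
Maximum frequency: 4

4


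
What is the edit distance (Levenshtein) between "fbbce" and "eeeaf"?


Computing edit distance: "fbbce" -> "eeeaf"
DP table:
           e    e    e    a    f
      0    1    2    3    4    5
  f   1    1    2    3    4    4
  b   2    2    2    3    4    5
  b   3    3    3    3    4    5
  c   4    4    4    4    4    5
  e   5    4    4    4    5    5
Edit distance = dp[5][5] = 5

5


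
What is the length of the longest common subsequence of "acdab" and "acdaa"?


LCS of "acdab" and "acdaa"
DP table:
           a    c    d    a    a
      0    0    0    0    0    0
  a   0    1    1    1    1    1
  c   0    1    2    2    2    2
  d   0    1    2    3    3    3
  a   0    1    2    3    4    4
  b   0    1    2    3    4    4
LCS length = dp[5][5] = 4

4


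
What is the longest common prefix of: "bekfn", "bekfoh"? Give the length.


Words: bekfn, bekfoh
  Position 0: all 'b' => match
  Position 1: all 'e' => match
  Position 2: all 'k' => match
  Position 3: all 'f' => match
  Position 4: ('n', 'o') => mismatch, stop
LCP = "bekf" (length 4)

4


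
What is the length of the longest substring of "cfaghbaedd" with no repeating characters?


Input: "cfaghbaedd"
Sliding window (track last position of each char):
  Position 0 ('c'): window [0,0] length 1 -- new best
  Position 1 ('f'): window [0,1] length 2 -- new best
  Position 2 ('a'): window [0,2] length 3 -- new best
  Position 3 ('g'): window [0,3] length 4 -- new best
  Position 4 ('h'): window [0,4] length 5 -- new best
  Position 5 ('b'): window [0,5] length 6 -- new best
  Position 6 ('a'): repeat (last at 2), move window start to 3
  Position 6 ('a'): window [3,6] length 4
  Position 7 ('e'): window [3,7] length 5
  Position 8 ('d'): window [3,8] length 6
  Position 9 ('d'): repeat (last at 8), move window start to 9
  Position 9 ('d'): window [9,9] length 1
Longest substring with no repeats: "cfaghb" with length 6

6


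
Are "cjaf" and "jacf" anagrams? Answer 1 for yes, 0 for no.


Strings: "cjaf", "jacf"
Sorted first:  acfj
Sorted second: acfj
Sorted forms match => anagrams

1


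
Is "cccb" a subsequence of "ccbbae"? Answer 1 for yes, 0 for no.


Check if "cccb" is a subsequence of "ccbbae"
Greedy scan:
  Position 0 ('c'): matches sub[0] = 'c'
  Position 1 ('c'): matches sub[1] = 'c'
  Position 2 ('b'): no match needed
  Position 3 ('b'): no match needed
  Position 4 ('a'): no match needed
  Position 5 ('e'): no match needed
Only matched 2/4 characters => not a subsequence

0


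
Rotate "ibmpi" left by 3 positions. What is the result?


Input: "ibmpi", rotate left by 3
First 3 characters: "ibm"
Remaining characters: "pi"
Concatenate remaining + first: "pi" + "ibm" = "piibm"

piibm


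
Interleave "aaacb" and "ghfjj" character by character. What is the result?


Interleaving "aaacb" and "ghfjj":
  Position 0: 'a' from first, 'g' from second => "ag"
  Position 1: 'a' from first, 'h' from second => "ah"
  Position 2: 'a' from first, 'f' from second => "af"
  Position 3: 'c' from first, 'j' from second => "cj"
  Position 4: 'b' from first, 'j' from second => "bj"
Result: agahafcjbj

agahafcjbj


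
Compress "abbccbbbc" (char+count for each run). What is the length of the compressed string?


Input: abbccbbbc
Runs:
  'a' x 1 => "a1"
  'b' x 2 => "b2"
  'c' x 2 => "c2"
  'b' x 3 => "b3"
  'c' x 1 => "c1"
Compressed: "a1b2c2b3c1"
Compressed length: 10

10


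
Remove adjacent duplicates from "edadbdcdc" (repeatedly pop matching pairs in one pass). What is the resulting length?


Input: edadbdcdc
Stack-based adjacent duplicate removal:
  Read 'e': push. Stack: e
  Read 'd': push. Stack: ed
  Read 'a': push. Stack: eda
  Read 'd': push. Stack: edad
  Read 'b': push. Stack: edadb
  Read 'd': push. Stack: edadbd
  Read 'c': push. Stack: edadbdc
  Read 'd': push. Stack: edadbdcd
  Read 'c': push. Stack: edadbdcdc
Final stack: "edadbdcdc" (length 9)

9


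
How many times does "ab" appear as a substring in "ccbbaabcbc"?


Searching for "ab" in "ccbbaabcbc"
Scanning each position:
  Position 0: "cc" => no
  Position 1: "cb" => no
  Position 2: "bb" => no
  Position 3: "ba" => no
  Position 4: "aa" => no
  Position 5: "ab" => MATCH
  Position 6: "bc" => no
  Position 7: "cb" => no
  Position 8: "bc" => no
Total occurrences: 1

1


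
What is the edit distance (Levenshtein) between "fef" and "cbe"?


Computing edit distance: "fef" -> "cbe"
DP table:
           c    b    e
      0    1    2    3
  f   1    1    2    3
  e   2    2    2    2
  f   3    3    3    3
Edit distance = dp[3][3] = 3

3


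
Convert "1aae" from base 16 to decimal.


Input: "1aae" in base 16
Positional expansion:
  Digit '1' (value 1) x 16^3 = 4096
  Digit 'a' (value 10) x 16^2 = 2560
  Digit 'a' (value 10) x 16^1 = 160
  Digit 'e' (value 14) x 16^0 = 14
Sum = 6830

6830


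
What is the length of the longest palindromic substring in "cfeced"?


Input: "cfeced"
Checking substrings for palindromes:
  [2:5] "ece" (len 3) => palindrome
Longest palindromic substring: "ece" with length 3

3


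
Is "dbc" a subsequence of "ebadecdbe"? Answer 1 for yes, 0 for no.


Check if "dbc" is a subsequence of "ebadecdbe"
Greedy scan:
  Position 0 ('e'): no match needed
  Position 1 ('b'): no match needed
  Position 2 ('a'): no match needed
  Position 3 ('d'): matches sub[0] = 'd'
  Position 4 ('e'): no match needed
  Position 5 ('c'): no match needed
  Position 6 ('d'): no match needed
  Position 7 ('b'): matches sub[1] = 'b'
  Position 8 ('e'): no match needed
Only matched 2/3 characters => not a subsequence

0


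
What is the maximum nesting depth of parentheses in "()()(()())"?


Input: "()()(()())"
Tracking depth:
  Position 0 '(': depth becomes 1
  Position 1 ')': depth becomes 0
  Position 2 '(': depth becomes 1
  Position 3 ')': depth becomes 0
  Position 4 '(': depth becomes 1
  Position 5 '(': depth becomes 2
  Position 6 ')': depth becomes 1
  Position 7 '(': depth becomes 2
  Position 8 ')': depth becomes 1
  Position 9 ')': depth becomes 0
Maximum depth reached: 2

2


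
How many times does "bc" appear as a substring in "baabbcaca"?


Searching for "bc" in "baabbcaca"
Scanning each position:
  Position 0: "ba" => no
  Position 1: "aa" => no
  Position 2: "ab" => no
  Position 3: "bb" => no
  Position 4: "bc" => MATCH
  Position 5: "ca" => no
  Position 6: "ac" => no
  Position 7: "ca" => no
Total occurrences: 1

1


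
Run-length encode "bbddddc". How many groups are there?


Input: bbddddc
Scanning for consecutive runs:
  Group 1: 'b' x 2 (positions 0-1)
  Group 2: 'd' x 4 (positions 2-5)
  Group 3: 'c' x 1 (positions 6-6)
Total groups: 3

3


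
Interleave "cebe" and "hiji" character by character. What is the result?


Interleaving "cebe" and "hiji":
  Position 0: 'c' from first, 'h' from second => "ch"
  Position 1: 'e' from first, 'i' from second => "ei"
  Position 2: 'b' from first, 'j' from second => "bj"
  Position 3: 'e' from first, 'i' from second => "ei"
Result: cheibjei

cheibjei


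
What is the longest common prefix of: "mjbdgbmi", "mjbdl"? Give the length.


Words: mjbdgbmi, mjbdl
  Position 0: all 'm' => match
  Position 1: all 'j' => match
  Position 2: all 'b' => match
  Position 3: all 'd' => match
  Position 4: ('g', 'l') => mismatch, stop
LCP = "mjbd" (length 4)

4


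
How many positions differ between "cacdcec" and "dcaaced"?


Comparing "cacdcec" and "dcaaced" position by position:
  Position 0: 'c' vs 'd' => DIFFER
  Position 1: 'a' vs 'c' => DIFFER
  Position 2: 'c' vs 'a' => DIFFER
  Position 3: 'd' vs 'a' => DIFFER
  Position 4: 'c' vs 'c' => same
  Position 5: 'e' vs 'e' => same
  Position 6: 'c' vs 'd' => DIFFER
Positions that differ: 5

5


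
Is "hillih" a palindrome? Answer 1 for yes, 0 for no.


Input: hillih
Reversed: hillih
  Compare pos 0 ('h') with pos 5 ('h'): match
  Compare pos 1 ('i') with pos 4 ('i'): match
  Compare pos 2 ('l') with pos 3 ('l'): match
Result: palindrome

1


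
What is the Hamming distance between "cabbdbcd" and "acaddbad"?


Comparing "cabbdbcd" and "acaddbad" position by position:
  Position 0: 'c' vs 'a' => differ
  Position 1: 'a' vs 'c' => differ
  Position 2: 'b' vs 'a' => differ
  Position 3: 'b' vs 'd' => differ
  Position 4: 'd' vs 'd' => same
  Position 5: 'b' vs 'b' => same
  Position 6: 'c' vs 'a' => differ
  Position 7: 'd' vs 'd' => same
Total differences (Hamming distance): 5

5


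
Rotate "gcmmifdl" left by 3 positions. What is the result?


Input: "gcmmifdl", rotate left by 3
First 3 characters: "gcm"
Remaining characters: "mifdl"
Concatenate remaining + first: "mifdl" + "gcm" = "mifdlgcm"

mifdlgcm


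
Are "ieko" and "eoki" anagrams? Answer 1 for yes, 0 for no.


Strings: "ieko", "eoki"
Sorted first:  eiko
Sorted second: eiko
Sorted forms match => anagrams

1


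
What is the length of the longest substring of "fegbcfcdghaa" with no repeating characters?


Input: "fegbcfcdghaa"
Sliding window (track last position of each char):
  Position 0 ('f'): window [0,0] length 1 -- new best
  Position 1 ('e'): window [0,1] length 2 -- new best
  Position 2 ('g'): window [0,2] length 3 -- new best
  Position 3 ('b'): window [0,3] length 4 -- new best
  Position 4 ('c'): window [0,4] length 5 -- new best
  Position 5 ('f'): repeat (last at 0), move window start to 1
  Position 5 ('f'): window [1,5] length 5
  Position 6 ('c'): repeat (last at 4), move window start to 5
  Position 6 ('c'): window [5,6] length 2
  Position 7 ('d'): window [5,7] length 3
  Position 8 ('g'): window [5,8] length 4
  Position 9 ('h'): window [5,9] length 5
  Position 10 ('a'): window [5,10] length 6 -- new best
  Position 11 ('a'): repeat (last at 10), move window start to 11
  Position 11 ('a'): window [11,11] length 1
Longest substring with no repeats: "fcdgha" with length 6

6


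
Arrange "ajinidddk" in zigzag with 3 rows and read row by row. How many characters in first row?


Zigzag "ajinidddk" into 3 rows:
Placing characters:
  'a' => row 0
  'j' => row 1
  'i' => row 2
  'n' => row 1
  'i' => row 0
  'd' => row 1
  'd' => row 2
  'd' => row 1
  'k' => row 0
Rows:
  Row 0: "aik"
  Row 1: "jndd"
  Row 2: "id"
First row length: 3

3


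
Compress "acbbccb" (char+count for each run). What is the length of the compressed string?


Input: acbbccb
Runs:
  'a' x 1 => "a1"
  'c' x 1 => "c1"
  'b' x 2 => "b2"
  'c' x 2 => "c2"
  'b' x 1 => "b1"
Compressed: "a1c1b2c2b1"
Compressed length: 10

10


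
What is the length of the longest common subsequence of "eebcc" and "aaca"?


LCS of "eebcc" and "aaca"
DP table:
           a    a    c    a
      0    0    0    0    0
  e   0    0    0    0    0
  e   0    0    0    0    0
  b   0    0    0    0    0
  c   0    0    0    1    1
  c   0    0    0    1    1
LCS length = dp[5][4] = 1

1


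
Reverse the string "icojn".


Input: icojn
Reading characters right to left:
  Position 4: 'n'
  Position 3: 'j'
  Position 2: 'o'
  Position 1: 'c'
  Position 0: 'i'
Reversed: njoci

njoci


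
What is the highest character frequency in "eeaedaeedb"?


Input: eeaedaeedb
Character counts:
  'a': 2
  'b': 1
  'd': 2
  'e': 5
Maximum frequency: 5

5


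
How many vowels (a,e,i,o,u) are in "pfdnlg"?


Input: pfdnlg
Checking each character:
  'p' at position 0: consonant
  'f' at position 1: consonant
  'd' at position 2: consonant
  'n' at position 3: consonant
  'l' at position 4: consonant
  'g' at position 5: consonant
Total vowels: 0

0


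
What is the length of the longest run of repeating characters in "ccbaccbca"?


Input: "ccbaccbca"
Scanning for longest run:
  Position 1 ('c'): continues run of 'c', length=2
  Position 2 ('b'): new char, reset run to 1
  Position 3 ('a'): new char, reset run to 1
  Position 4 ('c'): new char, reset run to 1
  Position 5 ('c'): continues run of 'c', length=2
  Position 6 ('b'): new char, reset run to 1
  Position 7 ('c'): new char, reset run to 1
  Position 8 ('a'): new char, reset run to 1
Longest run: 'c' with length 2

2


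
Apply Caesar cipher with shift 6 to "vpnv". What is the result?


Caesar cipher: shift "vpnv" by 6
  'v' (pos 21) + 6 = pos 1 = 'b'
  'p' (pos 15) + 6 = pos 21 = 'v'
  'n' (pos 13) + 6 = pos 19 = 't'
  'v' (pos 21) + 6 = pos 1 = 'b'
Result: bvtb

bvtb


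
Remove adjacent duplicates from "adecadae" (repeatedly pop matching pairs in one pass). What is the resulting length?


Input: adecadae
Stack-based adjacent duplicate removal:
  Read 'a': push. Stack: a
  Read 'd': push. Stack: ad
  Read 'e': push. Stack: ade
  Read 'c': push. Stack: adec
  Read 'a': push. Stack: adeca
  Read 'd': push. Stack: adecad
  Read 'a': push. Stack: adecada
  Read 'e': push. Stack: adecadae
Final stack: "adecadae" (length 8)

8


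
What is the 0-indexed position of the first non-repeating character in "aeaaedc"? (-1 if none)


Input: aeaaedc
Character frequencies:
  'a': 3
  'c': 1
  'd': 1
  'e': 2
Scanning left to right for freq == 1:
  Position 0 ('a'): freq=3, skip
  Position 1 ('e'): freq=2, skip
  Position 2 ('a'): freq=3, skip
  Position 3 ('a'): freq=3, skip
  Position 4 ('e'): freq=2, skip
  Position 5 ('d'): unique! => answer = 5

5


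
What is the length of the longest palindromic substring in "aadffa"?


Input: "aadffa"
Checking substrings for palindromes:
  [0:2] "aa" (len 2) => palindrome
  [3:5] "ff" (len 2) => palindrome
Longest palindromic substring: "aa" with length 2

2


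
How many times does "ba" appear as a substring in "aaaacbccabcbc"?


Searching for "ba" in "aaaacbccabcbc"
Scanning each position:
  Position 0: "aa" => no
  Position 1: "aa" => no
  Position 2: "aa" => no
  Position 3: "ac" => no
  Position 4: "cb" => no
  Position 5: "bc" => no
  Position 6: "cc" => no
  Position 7: "ca" => no
  Position 8: "ab" => no
  Position 9: "bc" => no
  Position 10: "cb" => no
  Position 11: "bc" => no
Total occurrences: 0

0


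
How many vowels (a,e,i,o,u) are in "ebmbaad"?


Input: ebmbaad
Checking each character:
  'e' at position 0: vowel (running total: 1)
  'b' at position 1: consonant
  'm' at position 2: consonant
  'b' at position 3: consonant
  'a' at position 4: vowel (running total: 2)
  'a' at position 5: vowel (running total: 3)
  'd' at position 6: consonant
Total vowels: 3

3


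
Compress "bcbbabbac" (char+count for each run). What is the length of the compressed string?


Input: bcbbabbac
Runs:
  'b' x 1 => "b1"
  'c' x 1 => "c1"
  'b' x 2 => "b2"
  'a' x 1 => "a1"
  'b' x 2 => "b2"
  'a' x 1 => "a1"
  'c' x 1 => "c1"
Compressed: "b1c1b2a1b2a1c1"
Compressed length: 14

14


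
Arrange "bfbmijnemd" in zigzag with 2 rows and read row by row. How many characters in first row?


Zigzag "bfbmijnemd" into 2 rows:
Placing characters:
  'b' => row 0
  'f' => row 1
  'b' => row 0
  'm' => row 1
  'i' => row 0
  'j' => row 1
  'n' => row 0
  'e' => row 1
  'm' => row 0
  'd' => row 1
Rows:
  Row 0: "bbinm"
  Row 1: "fmjed"
First row length: 5

5


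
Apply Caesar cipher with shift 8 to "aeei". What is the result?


Caesar cipher: shift "aeei" by 8
  'a' (pos 0) + 8 = pos 8 = 'i'
  'e' (pos 4) + 8 = pos 12 = 'm'
  'e' (pos 4) + 8 = pos 12 = 'm'
  'i' (pos 8) + 8 = pos 16 = 'q'
Result: immq

immq


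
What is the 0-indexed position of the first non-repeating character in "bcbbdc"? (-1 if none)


Input: bcbbdc
Character frequencies:
  'b': 3
  'c': 2
  'd': 1
Scanning left to right for freq == 1:
  Position 0 ('b'): freq=3, skip
  Position 1 ('c'): freq=2, skip
  Position 2 ('b'): freq=3, skip
  Position 3 ('b'): freq=3, skip
  Position 4 ('d'): unique! => answer = 4

4


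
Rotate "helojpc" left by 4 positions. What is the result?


Input: "helojpc", rotate left by 4
First 4 characters: "helo"
Remaining characters: "jpc"
Concatenate remaining + first: "jpc" + "helo" = "jpchelo"

jpchelo


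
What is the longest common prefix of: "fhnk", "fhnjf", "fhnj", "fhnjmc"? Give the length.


Words: fhnk, fhnjf, fhnj, fhnjmc
  Position 0: all 'f' => match
  Position 1: all 'h' => match
  Position 2: all 'n' => match
  Position 3: ('k', 'j', 'j', 'j') => mismatch, stop
LCP = "fhn" (length 3)

3


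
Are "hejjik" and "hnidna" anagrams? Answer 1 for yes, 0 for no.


Strings: "hejjik", "hnidna"
Sorted first:  ehijjk
Sorted second: adhinn
Differ at position 0: 'e' vs 'a' => not anagrams

0


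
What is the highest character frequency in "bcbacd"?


Input: bcbacd
Character counts:
  'a': 1
  'b': 2
  'c': 2
  'd': 1
Maximum frequency: 2

2


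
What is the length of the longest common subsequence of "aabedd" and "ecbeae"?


LCS of "aabedd" and "ecbeae"
DP table:
           e    c    b    e    a    e
      0    0    0    0    0    0    0
  a   0    0    0    0    0    1    1
  a   0    0    0    0    0    1    1
  b   0    0    0    1    1    1    1
  e   0    1    1    1    2    2    2
  d   0    1    1    1    2    2    2
  d   0    1    1    1    2    2    2
LCS length = dp[6][6] = 2

2


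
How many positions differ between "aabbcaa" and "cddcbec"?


Comparing "aabbcaa" and "cddcbec" position by position:
  Position 0: 'a' vs 'c' => DIFFER
  Position 1: 'a' vs 'd' => DIFFER
  Position 2: 'b' vs 'd' => DIFFER
  Position 3: 'b' vs 'c' => DIFFER
  Position 4: 'c' vs 'b' => DIFFER
  Position 5: 'a' vs 'e' => DIFFER
  Position 6: 'a' vs 'c' => DIFFER
Positions that differ: 7

7


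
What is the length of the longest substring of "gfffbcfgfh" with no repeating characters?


Input: "gfffbcfgfh"
Sliding window (track last position of each char):
  Position 0 ('g'): window [0,0] length 1 -- new best
  Position 1 ('f'): window [0,1] length 2 -- new best
  Position 2 ('f'): repeat (last at 1), move window start to 2
  Position 2 ('f'): window [2,2] length 1
  Position 3 ('f'): repeat (last at 2), move window start to 3
  Position 3 ('f'): window [3,3] length 1
  Position 4 ('b'): window [3,4] length 2
  Position 5 ('c'): window [3,5] length 3 -- new best
  Position 6 ('f'): repeat (last at 3), move window start to 4
  Position 6 ('f'): window [4,6] length 3
  Position 7 ('g'): window [4,7] length 4 -- new best
  Position 8 ('f'): repeat (last at 6), move window start to 7
  Position 8 ('f'): window [7,8] length 2
  Position 9 ('h'): window [7,9] length 3
Longest substring with no repeats: "bcfg" with length 4

4


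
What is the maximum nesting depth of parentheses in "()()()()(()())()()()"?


Input: "()()()()(()())()()()"
Tracking depth:
  Position 0 '(': depth becomes 1
  Position 1 ')': depth becomes 0
  Position 2 '(': depth becomes 1
  Position 3 ')': depth becomes 0
  Position 4 '(': depth becomes 1
  Position 5 ')': depth becomes 0
  Position 6 '(': depth becomes 1
  Position 7 ')': depth becomes 0
  Position 8 '(': depth becomes 1
  Position 9 '(': depth becomes 2
  Position 10 ')': depth becomes 1
  Position 11 '(': depth becomes 2
  Position 12 ')': depth becomes 1
  Position 13 ')': depth becomes 0
  Position 14 '(': depth becomes 1
  Position 15 ')': depth becomes 0
  Position 16 '(': depth becomes 1
  Position 17 ')': depth becomes 0
  Position 18 '(': depth becomes 1
  Position 19 ')': depth becomes 0
Maximum depth reached: 2

2


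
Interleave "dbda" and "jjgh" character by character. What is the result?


Interleaving "dbda" and "jjgh":
  Position 0: 'd' from first, 'j' from second => "dj"
  Position 1: 'b' from first, 'j' from second => "bj"
  Position 2: 'd' from first, 'g' from second => "dg"
  Position 3: 'a' from first, 'h' from second => "ah"
Result: djbjdgah

djbjdgah


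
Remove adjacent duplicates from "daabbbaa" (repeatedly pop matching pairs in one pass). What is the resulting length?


Input: daabbbaa
Stack-based adjacent duplicate removal:
  Read 'd': push. Stack: d
  Read 'a': push. Stack: da
  Read 'a': matches stack top 'a' => pop. Stack: d
  Read 'b': push. Stack: db
  Read 'b': matches stack top 'b' => pop. Stack: d
  Read 'b': push. Stack: db
  Read 'a': push. Stack: dba
  Read 'a': matches stack top 'a' => pop. Stack: db
Final stack: "db" (length 2)

2


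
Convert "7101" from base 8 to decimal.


Input: "7101" in base 8
Positional expansion:
  Digit '7' (value 7) x 8^3 = 3584
  Digit '1' (value 1) x 8^2 = 64
  Digit '0' (value 0) x 8^1 = 0
  Digit '1' (value 1) x 8^0 = 1
Sum = 3649

3649


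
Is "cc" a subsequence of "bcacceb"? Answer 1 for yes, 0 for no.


Check if "cc" is a subsequence of "bcacceb"
Greedy scan:
  Position 0 ('b'): no match needed
  Position 1 ('c'): matches sub[0] = 'c'
  Position 2 ('a'): no match needed
  Position 3 ('c'): matches sub[1] = 'c'
  Position 4 ('c'): no match needed
  Position 5 ('e'): no match needed
  Position 6 ('b'): no match needed
All 2 characters matched => is a subsequence

1


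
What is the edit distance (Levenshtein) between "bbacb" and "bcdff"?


Computing edit distance: "bbacb" -> "bcdff"
DP table:
           b    c    d    f    f
      0    1    2    3    4    5
  b   1    0    1    2    3    4
  b   2    1    1    2    3    4
  a   3    2    2    2    3    4
  c   4    3    2    3    3    4
  b   5    4    3    3    4    4
Edit distance = dp[5][5] = 4

4


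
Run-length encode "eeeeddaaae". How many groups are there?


Input: eeeeddaaae
Scanning for consecutive runs:
  Group 1: 'e' x 4 (positions 0-3)
  Group 2: 'd' x 2 (positions 4-5)
  Group 3: 'a' x 3 (positions 6-8)
  Group 4: 'e' x 1 (positions 9-9)
Total groups: 4

4


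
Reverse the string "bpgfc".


Input: bpgfc
Reading characters right to left:
  Position 4: 'c'
  Position 3: 'f'
  Position 2: 'g'
  Position 1: 'p'
  Position 0: 'b'
Reversed: cfgpb

cfgpb


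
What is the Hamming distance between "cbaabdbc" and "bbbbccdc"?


Comparing "cbaabdbc" and "bbbbccdc" position by position:
  Position 0: 'c' vs 'b' => differ
  Position 1: 'b' vs 'b' => same
  Position 2: 'a' vs 'b' => differ
  Position 3: 'a' vs 'b' => differ
  Position 4: 'b' vs 'c' => differ
  Position 5: 'd' vs 'c' => differ
  Position 6: 'b' vs 'd' => differ
  Position 7: 'c' vs 'c' => same
Total differences (Hamming distance): 6

6


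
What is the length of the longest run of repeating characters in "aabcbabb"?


Input: "aabcbabb"
Scanning for longest run:
  Position 1 ('a'): continues run of 'a', length=2
  Position 2 ('b'): new char, reset run to 1
  Position 3 ('c'): new char, reset run to 1
  Position 4 ('b'): new char, reset run to 1
  Position 5 ('a'): new char, reset run to 1
  Position 6 ('b'): new char, reset run to 1
  Position 7 ('b'): continues run of 'b', length=2
Longest run: 'a' with length 2

2


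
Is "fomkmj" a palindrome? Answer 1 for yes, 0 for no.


Input: fomkmj
Reversed: jmkmof
  Compare pos 0 ('f') with pos 5 ('j'): MISMATCH
  Compare pos 1 ('o') with pos 4 ('m'): MISMATCH
  Compare pos 2 ('m') with pos 3 ('k'): MISMATCH
Result: not a palindrome

0


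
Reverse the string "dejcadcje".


Input: dejcadcje
Reading characters right to left:
  Position 8: 'e'
  Position 7: 'j'
  Position 6: 'c'
  Position 5: 'd'
  Position 4: 'a'
  Position 3: 'c'
  Position 2: 'j'
  Position 1: 'e'
  Position 0: 'd'
Reversed: ejcdacjed

ejcdacjed


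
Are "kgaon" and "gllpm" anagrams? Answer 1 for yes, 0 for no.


Strings: "kgaon", "gllpm"
Sorted first:  agkno
Sorted second: gllmp
Differ at position 0: 'a' vs 'g' => not anagrams

0


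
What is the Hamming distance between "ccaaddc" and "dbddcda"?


Comparing "ccaaddc" and "dbddcda" position by position:
  Position 0: 'c' vs 'd' => differ
  Position 1: 'c' vs 'b' => differ
  Position 2: 'a' vs 'd' => differ
  Position 3: 'a' vs 'd' => differ
  Position 4: 'd' vs 'c' => differ
  Position 5: 'd' vs 'd' => same
  Position 6: 'c' vs 'a' => differ
Total differences (Hamming distance): 6

6
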